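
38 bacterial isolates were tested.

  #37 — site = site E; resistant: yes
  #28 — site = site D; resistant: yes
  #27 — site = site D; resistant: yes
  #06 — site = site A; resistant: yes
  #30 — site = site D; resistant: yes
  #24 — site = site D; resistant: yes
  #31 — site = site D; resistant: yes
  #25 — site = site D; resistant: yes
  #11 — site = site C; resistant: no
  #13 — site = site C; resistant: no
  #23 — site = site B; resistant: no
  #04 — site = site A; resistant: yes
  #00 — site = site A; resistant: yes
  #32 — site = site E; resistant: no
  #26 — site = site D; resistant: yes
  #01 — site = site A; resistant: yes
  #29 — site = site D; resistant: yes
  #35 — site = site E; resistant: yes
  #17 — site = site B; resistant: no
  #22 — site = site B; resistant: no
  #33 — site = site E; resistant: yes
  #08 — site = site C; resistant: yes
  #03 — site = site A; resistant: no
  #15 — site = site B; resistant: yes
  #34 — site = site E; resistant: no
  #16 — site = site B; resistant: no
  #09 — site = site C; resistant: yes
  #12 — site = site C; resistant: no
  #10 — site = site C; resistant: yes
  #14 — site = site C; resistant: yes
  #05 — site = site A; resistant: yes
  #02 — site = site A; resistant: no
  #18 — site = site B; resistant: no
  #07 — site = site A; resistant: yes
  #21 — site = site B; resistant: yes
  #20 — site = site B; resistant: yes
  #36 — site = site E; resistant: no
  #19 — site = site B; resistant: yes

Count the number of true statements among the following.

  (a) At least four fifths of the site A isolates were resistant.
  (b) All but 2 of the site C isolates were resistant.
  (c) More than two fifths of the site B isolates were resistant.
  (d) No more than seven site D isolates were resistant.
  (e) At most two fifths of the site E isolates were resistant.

1

(a) site A: |A| = 8, |A ∩ B| = 6; needs |A ∩ B| / |A| ≥ 4/5 — false.
(b) site C: |A| = 7, |A ∩ B| = 4; needs |A ∖ B| = 2 — false.
(c) site B: |A| = 9, |A ∩ B| = 4; needs |A ∩ B| / |A| > 2/5 — true.
(d) site D: |A| = 8, |A ∩ B| = 8; needs |A ∩ B| ≤ 7 — false.
(e) site E: |A| = 6, |A ∩ B| = 3; needs |A ∩ B| / |A| ≤ 2/5 — false.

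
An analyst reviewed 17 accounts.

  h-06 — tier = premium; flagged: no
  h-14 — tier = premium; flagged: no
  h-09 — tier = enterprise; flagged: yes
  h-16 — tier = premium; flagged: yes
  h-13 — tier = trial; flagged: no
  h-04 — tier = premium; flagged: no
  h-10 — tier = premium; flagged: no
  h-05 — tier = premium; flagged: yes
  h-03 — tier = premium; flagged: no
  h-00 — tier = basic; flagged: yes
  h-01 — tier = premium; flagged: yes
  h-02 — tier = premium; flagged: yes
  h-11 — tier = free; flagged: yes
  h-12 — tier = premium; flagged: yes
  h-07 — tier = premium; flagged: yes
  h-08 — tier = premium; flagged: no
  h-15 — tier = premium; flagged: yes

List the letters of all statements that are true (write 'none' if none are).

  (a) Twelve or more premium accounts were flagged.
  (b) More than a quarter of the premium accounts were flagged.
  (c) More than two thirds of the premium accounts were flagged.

(b)

|A| = 13, |A ∩ B| = 7, |A ∖ B| = 6.
(a) |A ∩ B| ≥ 12: fails.
(b) |A ∩ B| / |A| > 1/4: holds.
(c) |A ∩ B| / |A| > 2/3: fails.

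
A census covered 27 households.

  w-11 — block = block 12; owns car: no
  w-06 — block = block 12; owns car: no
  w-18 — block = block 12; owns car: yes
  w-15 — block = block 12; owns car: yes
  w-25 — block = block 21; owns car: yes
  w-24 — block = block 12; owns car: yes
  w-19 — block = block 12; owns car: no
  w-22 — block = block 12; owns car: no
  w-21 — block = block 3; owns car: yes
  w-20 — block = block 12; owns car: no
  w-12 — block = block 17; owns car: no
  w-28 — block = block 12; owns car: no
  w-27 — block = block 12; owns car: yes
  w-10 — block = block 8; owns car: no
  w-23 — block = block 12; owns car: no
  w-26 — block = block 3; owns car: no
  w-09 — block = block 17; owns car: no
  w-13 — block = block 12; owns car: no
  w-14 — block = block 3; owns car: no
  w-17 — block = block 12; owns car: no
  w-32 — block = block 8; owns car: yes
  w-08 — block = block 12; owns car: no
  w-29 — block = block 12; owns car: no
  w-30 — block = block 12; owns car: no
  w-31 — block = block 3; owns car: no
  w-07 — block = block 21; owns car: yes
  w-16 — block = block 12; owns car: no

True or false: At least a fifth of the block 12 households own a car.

The determiner here denotes the relation: |A ∩ B| / |A| ≥ 1/5.
|A| = 17, |A ∩ B| = 4, |A ∖ B| = 13.
|A ∩ B|/|A| = 4/17, so the statement is true.

True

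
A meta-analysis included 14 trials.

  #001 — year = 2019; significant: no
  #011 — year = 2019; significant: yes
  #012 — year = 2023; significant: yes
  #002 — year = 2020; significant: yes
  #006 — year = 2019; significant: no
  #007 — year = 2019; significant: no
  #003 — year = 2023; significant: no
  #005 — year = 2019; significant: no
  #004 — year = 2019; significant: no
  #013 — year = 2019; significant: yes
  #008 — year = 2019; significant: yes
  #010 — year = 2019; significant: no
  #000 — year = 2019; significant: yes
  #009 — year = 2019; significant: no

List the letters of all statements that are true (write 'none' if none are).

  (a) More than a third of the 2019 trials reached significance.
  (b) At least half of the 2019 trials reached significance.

(a)

|A| = 11, |A ∩ B| = 4, |A ∖ B| = 7.
(a) |A ∩ B| / |A| > 1/3: holds.
(b) |A ∩ B| ≥ |A ∖ B|: fails.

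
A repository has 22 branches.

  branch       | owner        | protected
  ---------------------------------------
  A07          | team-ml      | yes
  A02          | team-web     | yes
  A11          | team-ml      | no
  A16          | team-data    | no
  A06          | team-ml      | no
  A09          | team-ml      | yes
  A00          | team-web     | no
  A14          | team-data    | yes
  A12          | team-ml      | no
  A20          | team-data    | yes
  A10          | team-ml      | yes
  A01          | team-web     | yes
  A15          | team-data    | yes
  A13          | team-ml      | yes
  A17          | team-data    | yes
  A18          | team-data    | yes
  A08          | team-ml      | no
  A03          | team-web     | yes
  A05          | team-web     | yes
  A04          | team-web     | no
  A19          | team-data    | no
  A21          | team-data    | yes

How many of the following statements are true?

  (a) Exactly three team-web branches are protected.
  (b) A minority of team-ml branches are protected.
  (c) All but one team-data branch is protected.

0

(a) team-web: |A| = 6, |A ∩ B| = 4; needs |A ∩ B| = 3 — false.
(b) team-ml: |A| = 8, |A ∩ B| = 4; needs |A ∩ B| < |A ∖ B| — false.
(c) team-data: |A| = 8, |A ∩ B| = 6; needs |A ∖ B| = 1 — false.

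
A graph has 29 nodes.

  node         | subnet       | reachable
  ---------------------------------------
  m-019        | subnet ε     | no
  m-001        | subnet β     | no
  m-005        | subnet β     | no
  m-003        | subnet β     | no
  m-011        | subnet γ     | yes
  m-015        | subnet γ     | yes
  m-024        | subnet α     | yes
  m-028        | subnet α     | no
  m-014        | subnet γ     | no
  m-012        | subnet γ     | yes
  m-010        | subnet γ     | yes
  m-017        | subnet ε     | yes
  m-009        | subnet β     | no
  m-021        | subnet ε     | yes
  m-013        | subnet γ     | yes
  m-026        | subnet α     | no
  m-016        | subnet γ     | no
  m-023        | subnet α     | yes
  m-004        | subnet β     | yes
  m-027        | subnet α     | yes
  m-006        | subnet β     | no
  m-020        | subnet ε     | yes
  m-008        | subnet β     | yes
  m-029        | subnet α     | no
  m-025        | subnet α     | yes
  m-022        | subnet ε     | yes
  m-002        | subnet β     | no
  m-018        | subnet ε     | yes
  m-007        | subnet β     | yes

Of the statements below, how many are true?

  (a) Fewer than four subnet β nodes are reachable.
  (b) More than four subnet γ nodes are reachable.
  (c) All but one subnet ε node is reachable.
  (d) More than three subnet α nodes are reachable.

(a) subnet β: |A| = 9, |A ∩ B| = 3; needs |A ∩ B| < 4 — true.
(b) subnet γ: |A| = 7, |A ∩ B| = 5; needs |A ∩ B| > 4 — true.
(c) subnet ε: |A| = 6, |A ∩ B| = 5; needs |A ∖ B| = 1 — true.
(d) subnet α: |A| = 7, |A ∩ B| = 4; needs |A ∩ B| > 3 — true.

4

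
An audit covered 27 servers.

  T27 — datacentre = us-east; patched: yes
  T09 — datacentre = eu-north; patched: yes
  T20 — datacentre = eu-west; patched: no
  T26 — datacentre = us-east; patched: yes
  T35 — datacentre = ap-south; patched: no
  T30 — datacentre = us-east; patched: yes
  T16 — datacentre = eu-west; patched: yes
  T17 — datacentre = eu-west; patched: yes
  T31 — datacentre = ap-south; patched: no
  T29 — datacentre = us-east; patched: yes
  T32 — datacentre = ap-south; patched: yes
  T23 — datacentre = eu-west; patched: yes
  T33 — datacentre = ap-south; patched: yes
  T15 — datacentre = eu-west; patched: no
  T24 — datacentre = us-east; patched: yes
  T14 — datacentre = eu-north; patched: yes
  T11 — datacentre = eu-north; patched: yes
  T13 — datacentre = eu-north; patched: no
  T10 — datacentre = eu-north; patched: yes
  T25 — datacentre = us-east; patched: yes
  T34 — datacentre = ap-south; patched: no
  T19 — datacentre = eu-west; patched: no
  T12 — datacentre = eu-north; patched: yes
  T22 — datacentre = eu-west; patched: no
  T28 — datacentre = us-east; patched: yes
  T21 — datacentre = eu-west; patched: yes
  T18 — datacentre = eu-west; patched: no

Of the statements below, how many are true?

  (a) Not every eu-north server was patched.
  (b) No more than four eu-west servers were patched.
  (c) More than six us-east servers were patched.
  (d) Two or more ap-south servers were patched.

4

(a) eu-north: |A| = 6, |A ∩ B| = 5; needs A ⊄ B (|A ∖ B| ≥ 1) — true.
(b) eu-west: |A| = 9, |A ∩ B| = 4; needs |A ∩ B| ≤ 4 — true.
(c) us-east: |A| = 7, |A ∩ B| = 7; needs |A ∩ B| > 6 — true.
(d) ap-south: |A| = 5, |A ∩ B| = 2; needs |A ∩ B| ≥ 2 — true.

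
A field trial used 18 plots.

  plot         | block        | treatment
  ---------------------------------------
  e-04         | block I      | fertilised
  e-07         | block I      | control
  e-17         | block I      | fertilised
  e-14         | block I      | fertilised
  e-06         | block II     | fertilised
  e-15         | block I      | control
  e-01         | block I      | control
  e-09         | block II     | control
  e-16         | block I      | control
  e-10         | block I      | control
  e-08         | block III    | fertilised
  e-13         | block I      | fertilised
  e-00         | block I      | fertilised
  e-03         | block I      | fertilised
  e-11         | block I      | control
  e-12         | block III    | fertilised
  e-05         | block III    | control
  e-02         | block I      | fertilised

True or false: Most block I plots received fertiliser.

Truth condition: |A ∩ B| > |A ∖ B|.
A (the restrictor) = {e-04, e-07, e-17, e-14, e-15, e-01, e-16, e-10, e-13, e-00, e-03, e-11, e-02}, |A| = 13.
A ∩ B = {e-04, e-17, e-14, e-13, e-00, e-03, e-02}, so |A ∩ B| = 7.
A ∖ B = {e-07, e-15, e-01, e-16, e-10, e-11}, so |A ∖ B| = 6.
7 > 6, so the statement is true.

True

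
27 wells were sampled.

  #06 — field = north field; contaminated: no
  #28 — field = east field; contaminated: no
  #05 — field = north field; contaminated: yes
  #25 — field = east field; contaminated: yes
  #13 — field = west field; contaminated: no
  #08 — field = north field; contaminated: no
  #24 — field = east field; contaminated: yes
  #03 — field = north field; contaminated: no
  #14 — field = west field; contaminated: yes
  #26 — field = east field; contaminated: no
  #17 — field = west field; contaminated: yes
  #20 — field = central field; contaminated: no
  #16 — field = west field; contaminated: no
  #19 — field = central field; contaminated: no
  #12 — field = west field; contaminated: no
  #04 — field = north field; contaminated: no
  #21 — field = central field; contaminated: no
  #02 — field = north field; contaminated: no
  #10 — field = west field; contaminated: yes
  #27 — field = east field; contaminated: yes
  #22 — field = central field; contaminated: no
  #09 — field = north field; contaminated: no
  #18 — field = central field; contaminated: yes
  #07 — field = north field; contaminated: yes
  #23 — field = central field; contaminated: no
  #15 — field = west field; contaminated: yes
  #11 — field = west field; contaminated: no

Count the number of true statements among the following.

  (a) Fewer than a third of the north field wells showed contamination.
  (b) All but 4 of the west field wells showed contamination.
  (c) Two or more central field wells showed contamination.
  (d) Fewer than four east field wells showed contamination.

(a) north field: |A| = 8, |A ∩ B| = 2; needs |A ∩ B| / |A| < 1/3 — true.
(b) west field: |A| = 8, |A ∩ B| = 4; needs |A ∖ B| = 4 — true.
(c) central field: |A| = 6, |A ∩ B| = 1; needs |A ∩ B| ≥ 2 — false.
(d) east field: |A| = 5, |A ∩ B| = 3; needs |A ∩ B| < 4 — true.

3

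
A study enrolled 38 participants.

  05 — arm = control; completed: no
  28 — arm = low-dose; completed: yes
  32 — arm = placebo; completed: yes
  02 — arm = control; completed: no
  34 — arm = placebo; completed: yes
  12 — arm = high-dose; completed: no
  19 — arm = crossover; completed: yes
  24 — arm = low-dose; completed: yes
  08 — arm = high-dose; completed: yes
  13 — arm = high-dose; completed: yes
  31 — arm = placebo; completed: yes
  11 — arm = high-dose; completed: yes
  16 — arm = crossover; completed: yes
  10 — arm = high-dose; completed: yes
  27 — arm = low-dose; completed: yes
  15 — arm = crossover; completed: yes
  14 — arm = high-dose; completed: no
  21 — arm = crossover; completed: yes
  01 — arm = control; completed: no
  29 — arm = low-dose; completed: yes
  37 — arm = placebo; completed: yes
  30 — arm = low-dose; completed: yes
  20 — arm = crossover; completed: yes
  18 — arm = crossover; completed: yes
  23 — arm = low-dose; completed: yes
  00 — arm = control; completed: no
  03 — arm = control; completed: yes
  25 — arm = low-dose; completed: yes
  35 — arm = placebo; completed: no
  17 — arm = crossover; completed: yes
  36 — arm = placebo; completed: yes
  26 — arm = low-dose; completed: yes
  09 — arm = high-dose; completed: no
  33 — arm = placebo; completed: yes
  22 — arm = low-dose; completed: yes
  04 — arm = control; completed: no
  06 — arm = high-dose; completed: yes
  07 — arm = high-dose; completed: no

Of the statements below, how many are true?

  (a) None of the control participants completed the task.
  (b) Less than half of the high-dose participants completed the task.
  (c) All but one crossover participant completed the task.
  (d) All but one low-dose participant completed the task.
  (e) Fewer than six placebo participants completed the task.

0

(a) control: |A| = 6, |A ∩ B| = 1; needs A ∩ B = ∅ (|A ∩ B| = 0) — false.
(b) high-dose: |A| = 9, |A ∩ B| = 5; needs |A ∩ B| < |A ∖ B| — false.
(c) crossover: |A| = 7, |A ∩ B| = 7; needs |A ∖ B| = 1 — false.
(d) low-dose: |A| = 9, |A ∩ B| = 9; needs |A ∖ B| = 1 — false.
(e) placebo: |A| = 7, |A ∩ B| = 6; needs |A ∩ B| < 6 — false.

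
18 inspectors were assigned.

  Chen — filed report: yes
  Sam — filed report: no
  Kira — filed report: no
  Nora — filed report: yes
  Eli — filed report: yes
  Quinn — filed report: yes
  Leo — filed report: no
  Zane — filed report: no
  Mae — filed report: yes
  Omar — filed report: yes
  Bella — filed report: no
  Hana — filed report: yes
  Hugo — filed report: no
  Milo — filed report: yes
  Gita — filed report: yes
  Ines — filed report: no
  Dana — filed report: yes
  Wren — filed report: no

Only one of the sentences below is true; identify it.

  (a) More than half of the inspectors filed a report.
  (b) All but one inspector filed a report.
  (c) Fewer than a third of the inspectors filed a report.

(a)

|A| = 18, |A ∩ B| = 10, |A ∖ B| = 8.
(a) requires |A ∩ B| > |A ∖ B|: true.
(b) requires |A ∖ B| = 1: false.
(c) requires |A ∩ B| / |A| < 1/3: false.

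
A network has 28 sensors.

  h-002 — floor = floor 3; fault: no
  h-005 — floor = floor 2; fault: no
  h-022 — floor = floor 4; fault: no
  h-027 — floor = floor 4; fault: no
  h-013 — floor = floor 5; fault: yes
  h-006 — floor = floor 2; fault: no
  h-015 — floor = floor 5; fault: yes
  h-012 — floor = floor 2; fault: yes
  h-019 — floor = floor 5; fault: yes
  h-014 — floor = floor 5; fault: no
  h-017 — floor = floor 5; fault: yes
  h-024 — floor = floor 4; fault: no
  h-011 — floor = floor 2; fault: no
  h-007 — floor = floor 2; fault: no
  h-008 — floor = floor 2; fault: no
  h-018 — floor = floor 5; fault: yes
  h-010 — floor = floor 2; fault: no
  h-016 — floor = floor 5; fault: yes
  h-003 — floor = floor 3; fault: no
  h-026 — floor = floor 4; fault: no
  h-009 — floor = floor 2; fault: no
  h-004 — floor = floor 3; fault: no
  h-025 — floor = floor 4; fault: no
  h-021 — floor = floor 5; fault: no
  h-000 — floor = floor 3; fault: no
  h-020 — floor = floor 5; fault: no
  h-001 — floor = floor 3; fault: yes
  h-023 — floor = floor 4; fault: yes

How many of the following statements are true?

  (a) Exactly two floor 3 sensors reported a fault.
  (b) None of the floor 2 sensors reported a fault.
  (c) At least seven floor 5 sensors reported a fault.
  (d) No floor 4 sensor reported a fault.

0

(a) floor 3: |A| = 5, |A ∩ B| = 1; needs |A ∩ B| = 2 — false.
(b) floor 2: |A| = 8, |A ∩ B| = 1; needs A ∩ B = ∅ (|A ∩ B| = 0) — false.
(c) floor 5: |A| = 9, |A ∩ B| = 6; needs |A ∩ B| ≥ 7 — false.
(d) floor 4: |A| = 6, |A ∩ B| = 1; needs A ∩ B = ∅ (|A ∩ B| = 0) — false.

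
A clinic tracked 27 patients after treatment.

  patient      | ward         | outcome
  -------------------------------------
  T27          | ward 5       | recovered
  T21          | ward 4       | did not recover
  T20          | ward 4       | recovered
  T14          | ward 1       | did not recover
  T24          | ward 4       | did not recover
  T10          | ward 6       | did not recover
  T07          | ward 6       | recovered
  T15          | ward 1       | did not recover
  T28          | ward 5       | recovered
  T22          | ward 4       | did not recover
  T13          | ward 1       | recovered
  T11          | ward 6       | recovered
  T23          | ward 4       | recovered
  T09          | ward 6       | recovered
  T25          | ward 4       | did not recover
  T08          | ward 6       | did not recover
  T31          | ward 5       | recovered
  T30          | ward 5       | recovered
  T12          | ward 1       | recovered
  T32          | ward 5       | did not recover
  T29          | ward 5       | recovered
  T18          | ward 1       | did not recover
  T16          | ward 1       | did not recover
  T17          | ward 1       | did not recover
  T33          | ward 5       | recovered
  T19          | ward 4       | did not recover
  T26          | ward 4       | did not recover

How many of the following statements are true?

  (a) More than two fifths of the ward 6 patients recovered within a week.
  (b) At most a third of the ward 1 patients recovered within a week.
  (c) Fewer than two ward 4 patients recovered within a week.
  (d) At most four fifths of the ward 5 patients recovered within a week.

2

(a) ward 6: |A| = 5, |A ∩ B| = 3; needs |A ∩ B| / |A| > 2/5 — true.
(b) ward 1: |A| = 7, |A ∩ B| = 2; needs |A ∩ B| / |A| ≤ 1/3 — true.
(c) ward 4: |A| = 8, |A ∩ B| = 2; needs |A ∩ B| < 2 — false.
(d) ward 5: |A| = 7, |A ∩ B| = 6; needs |A ∩ B| / |A| ≤ 4/5 — false.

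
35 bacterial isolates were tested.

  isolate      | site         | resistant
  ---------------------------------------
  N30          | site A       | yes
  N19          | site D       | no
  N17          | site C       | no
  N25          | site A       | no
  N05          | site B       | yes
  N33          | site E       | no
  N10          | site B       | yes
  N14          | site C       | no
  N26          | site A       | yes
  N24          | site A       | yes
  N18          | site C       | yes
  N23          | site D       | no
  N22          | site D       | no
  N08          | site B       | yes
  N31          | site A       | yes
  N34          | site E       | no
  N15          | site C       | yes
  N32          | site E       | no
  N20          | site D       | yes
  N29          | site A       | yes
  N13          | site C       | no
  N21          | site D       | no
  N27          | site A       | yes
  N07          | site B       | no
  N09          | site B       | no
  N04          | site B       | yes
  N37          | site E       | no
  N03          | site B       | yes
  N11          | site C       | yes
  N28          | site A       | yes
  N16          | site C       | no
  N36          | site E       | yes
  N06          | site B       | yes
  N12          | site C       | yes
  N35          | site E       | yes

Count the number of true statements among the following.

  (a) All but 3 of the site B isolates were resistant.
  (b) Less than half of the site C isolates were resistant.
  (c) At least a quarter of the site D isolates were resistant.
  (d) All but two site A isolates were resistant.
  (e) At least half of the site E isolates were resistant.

0

(a) site B: |A| = 8, |A ∩ B| = 6; needs |A ∖ B| = 3 — false.
(b) site C: |A| = 8, |A ∩ B| = 4; needs |A ∩ B| < |A ∖ B| — false.
(c) site D: |A| = 5, |A ∩ B| = 1; needs |A ∩ B| / |A| ≥ 1/4 — false.
(d) site A: |A| = 8, |A ∩ B| = 7; needs |A ∖ B| = 2 — false.
(e) site E: |A| = 6, |A ∩ B| = 2; needs |A ∩ B| ≥ |A ∖ B| — false.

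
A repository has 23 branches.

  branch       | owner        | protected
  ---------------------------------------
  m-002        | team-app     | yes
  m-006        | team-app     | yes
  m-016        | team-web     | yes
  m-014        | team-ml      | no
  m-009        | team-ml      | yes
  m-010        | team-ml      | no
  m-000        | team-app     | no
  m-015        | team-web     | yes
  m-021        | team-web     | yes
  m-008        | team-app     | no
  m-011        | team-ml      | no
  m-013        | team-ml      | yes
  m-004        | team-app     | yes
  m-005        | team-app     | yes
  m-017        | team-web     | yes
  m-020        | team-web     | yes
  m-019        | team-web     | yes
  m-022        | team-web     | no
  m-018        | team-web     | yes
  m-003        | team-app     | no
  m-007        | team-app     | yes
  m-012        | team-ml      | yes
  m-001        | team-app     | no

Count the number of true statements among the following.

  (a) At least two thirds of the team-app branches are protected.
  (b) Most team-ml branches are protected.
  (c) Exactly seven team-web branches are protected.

1

(a) team-app: |A| = 9, |A ∩ B| = 5; needs |A ∩ B| / |A| ≥ 2/3 — false.
(b) team-ml: |A| = 6, |A ∩ B| = 3; needs |A ∩ B| > |A ∖ B| — false.
(c) team-web: |A| = 8, |A ∩ B| = 7; needs |A ∩ B| = 7 — true.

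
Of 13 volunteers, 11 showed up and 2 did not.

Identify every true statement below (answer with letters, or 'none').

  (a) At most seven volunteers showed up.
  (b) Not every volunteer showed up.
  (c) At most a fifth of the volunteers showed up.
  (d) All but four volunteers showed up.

(b)

|A| = 13, |A ∩ B| = 11, |A ∖ B| = 2.
(a) |A ∩ B| ≤ 7: fails.
(b) A ⊄ B (|A ∖ B| ≥ 1): holds.
(c) |A ∩ B| / |A| ≤ 1/5: fails.
(d) |A ∖ B| = 4: fails.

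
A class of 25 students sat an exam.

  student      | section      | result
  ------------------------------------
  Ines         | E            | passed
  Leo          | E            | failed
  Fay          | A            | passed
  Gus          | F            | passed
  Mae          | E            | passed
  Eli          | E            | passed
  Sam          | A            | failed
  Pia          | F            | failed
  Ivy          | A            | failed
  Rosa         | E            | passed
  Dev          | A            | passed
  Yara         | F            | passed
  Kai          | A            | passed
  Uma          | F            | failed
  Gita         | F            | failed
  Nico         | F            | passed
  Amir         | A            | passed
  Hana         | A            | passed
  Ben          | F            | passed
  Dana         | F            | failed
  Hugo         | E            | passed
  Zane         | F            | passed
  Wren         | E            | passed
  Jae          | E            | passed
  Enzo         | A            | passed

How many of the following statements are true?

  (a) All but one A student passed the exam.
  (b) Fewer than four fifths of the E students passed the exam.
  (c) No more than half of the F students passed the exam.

0

(a) A: |A| = 8, |A ∩ B| = 6; needs |A ∖ B| = 1 — false.
(b) E: |A| = 8, |A ∩ B| = 7; needs |A ∩ B| / |A| < 4/5 — false.
(c) F: |A| = 9, |A ∩ B| = 5; needs |A ∩ B| ≤ |A ∖ B| — false.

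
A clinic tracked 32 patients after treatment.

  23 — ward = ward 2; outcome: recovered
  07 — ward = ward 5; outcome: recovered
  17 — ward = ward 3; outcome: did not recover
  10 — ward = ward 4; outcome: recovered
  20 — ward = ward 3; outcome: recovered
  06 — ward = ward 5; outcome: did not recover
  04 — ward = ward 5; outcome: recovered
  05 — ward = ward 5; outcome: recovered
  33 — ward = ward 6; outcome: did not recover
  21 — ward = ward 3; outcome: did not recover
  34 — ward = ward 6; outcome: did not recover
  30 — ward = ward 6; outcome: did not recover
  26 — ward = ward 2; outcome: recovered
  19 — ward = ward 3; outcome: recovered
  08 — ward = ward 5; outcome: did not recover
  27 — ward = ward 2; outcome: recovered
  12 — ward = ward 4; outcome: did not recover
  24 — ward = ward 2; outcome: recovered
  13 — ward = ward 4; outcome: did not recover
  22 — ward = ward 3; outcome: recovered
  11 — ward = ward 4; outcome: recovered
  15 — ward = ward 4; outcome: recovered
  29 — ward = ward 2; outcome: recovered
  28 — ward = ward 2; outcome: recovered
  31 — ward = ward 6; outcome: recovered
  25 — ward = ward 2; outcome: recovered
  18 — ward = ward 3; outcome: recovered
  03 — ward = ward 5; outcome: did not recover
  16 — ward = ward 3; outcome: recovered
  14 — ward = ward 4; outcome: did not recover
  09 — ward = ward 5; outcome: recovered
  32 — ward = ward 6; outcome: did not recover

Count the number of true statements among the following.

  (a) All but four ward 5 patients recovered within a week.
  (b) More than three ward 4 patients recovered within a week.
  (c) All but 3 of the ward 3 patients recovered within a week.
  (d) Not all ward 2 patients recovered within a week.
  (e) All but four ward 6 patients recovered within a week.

(a) ward 5: |A| = 7, |A ∩ B| = 4; needs |A ∖ B| = 4 — false.
(b) ward 4: |A| = 6, |A ∩ B| = 3; needs |A ∩ B| > 3 — false.
(c) ward 3: |A| = 7, |A ∩ B| = 5; needs |A ∖ B| = 3 — false.
(d) ward 2: |A| = 7, |A ∩ B| = 7; needs A ⊄ B (|A ∖ B| ≥ 1) — false.
(e) ward 6: |A| = 5, |A ∩ B| = 1; needs |A ∖ B| = 4 — true.

1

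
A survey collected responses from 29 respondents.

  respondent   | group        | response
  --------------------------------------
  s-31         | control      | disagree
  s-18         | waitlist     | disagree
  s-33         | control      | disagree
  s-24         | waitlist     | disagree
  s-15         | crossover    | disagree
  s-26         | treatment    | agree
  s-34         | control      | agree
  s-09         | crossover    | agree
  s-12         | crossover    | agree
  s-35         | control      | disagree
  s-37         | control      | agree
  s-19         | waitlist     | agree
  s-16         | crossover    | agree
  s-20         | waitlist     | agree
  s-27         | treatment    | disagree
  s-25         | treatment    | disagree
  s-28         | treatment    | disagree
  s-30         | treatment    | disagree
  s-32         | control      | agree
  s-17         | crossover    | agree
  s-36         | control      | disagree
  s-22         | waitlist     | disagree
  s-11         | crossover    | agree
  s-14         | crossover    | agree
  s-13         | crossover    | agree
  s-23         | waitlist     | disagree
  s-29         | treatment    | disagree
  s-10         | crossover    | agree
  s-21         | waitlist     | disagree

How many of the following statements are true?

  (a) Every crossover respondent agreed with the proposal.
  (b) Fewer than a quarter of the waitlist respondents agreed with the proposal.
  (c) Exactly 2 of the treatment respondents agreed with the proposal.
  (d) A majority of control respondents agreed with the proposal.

(a) crossover: |A| = 9, |A ∩ B| = 8; needs A ⊆ B, i.e. every element of A is in B (|A ∖ B| = 0) — false.
(b) waitlist: |A| = 7, |A ∩ B| = 2; needs |A ∩ B| / |A| < 1/4 — false.
(c) treatment: |A| = 6, |A ∩ B| = 1; needs |A ∩ B| = 2 — false.
(d) control: |A| = 7, |A ∩ B| = 3; needs |A ∩ B| > |A ∖ B| — false.

0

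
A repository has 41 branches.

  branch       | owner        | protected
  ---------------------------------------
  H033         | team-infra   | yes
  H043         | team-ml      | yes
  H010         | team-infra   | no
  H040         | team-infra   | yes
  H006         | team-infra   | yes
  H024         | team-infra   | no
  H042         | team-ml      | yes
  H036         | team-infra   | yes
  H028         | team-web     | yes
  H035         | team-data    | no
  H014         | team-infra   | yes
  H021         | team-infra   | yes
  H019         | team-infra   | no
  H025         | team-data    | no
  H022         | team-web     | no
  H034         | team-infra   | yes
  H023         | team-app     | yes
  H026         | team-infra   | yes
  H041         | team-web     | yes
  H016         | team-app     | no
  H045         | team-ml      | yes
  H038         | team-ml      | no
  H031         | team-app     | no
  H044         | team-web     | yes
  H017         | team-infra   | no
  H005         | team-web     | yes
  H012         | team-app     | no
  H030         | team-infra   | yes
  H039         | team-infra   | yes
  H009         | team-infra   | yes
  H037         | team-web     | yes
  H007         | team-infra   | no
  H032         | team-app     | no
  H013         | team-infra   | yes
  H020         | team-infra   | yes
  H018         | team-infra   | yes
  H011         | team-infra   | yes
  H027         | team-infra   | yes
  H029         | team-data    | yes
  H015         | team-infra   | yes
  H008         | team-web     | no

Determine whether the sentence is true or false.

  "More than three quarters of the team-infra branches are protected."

True

'More than three quarters of the team-infra branches are protected' holds iff |A ∩ B| / |A| > 3/4.
|A| = 22, |A ∩ B| = 17, |A ∖ B| = 5.
|A ∩ B|/|A| = 17/22, so the statement is true.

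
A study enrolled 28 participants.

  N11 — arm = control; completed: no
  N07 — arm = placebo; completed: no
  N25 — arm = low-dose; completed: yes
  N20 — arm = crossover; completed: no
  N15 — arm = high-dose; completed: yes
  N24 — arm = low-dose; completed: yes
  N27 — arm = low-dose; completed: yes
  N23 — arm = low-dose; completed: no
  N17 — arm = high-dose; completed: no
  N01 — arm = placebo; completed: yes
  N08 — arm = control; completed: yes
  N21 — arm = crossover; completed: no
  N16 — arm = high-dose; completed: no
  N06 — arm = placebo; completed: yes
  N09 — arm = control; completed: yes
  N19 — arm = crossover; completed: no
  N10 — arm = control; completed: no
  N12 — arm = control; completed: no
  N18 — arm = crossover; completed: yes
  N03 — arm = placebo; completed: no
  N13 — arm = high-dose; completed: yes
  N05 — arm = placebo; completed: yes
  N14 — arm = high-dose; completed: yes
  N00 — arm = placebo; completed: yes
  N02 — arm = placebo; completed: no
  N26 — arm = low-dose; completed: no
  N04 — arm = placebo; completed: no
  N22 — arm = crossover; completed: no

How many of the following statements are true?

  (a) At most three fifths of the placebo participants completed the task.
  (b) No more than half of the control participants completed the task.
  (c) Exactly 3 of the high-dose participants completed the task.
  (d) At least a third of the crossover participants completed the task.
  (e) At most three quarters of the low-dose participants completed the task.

(a) placebo: |A| = 8, |A ∩ B| = 4; needs |A ∩ B| / |A| ≤ 3/5 — true.
(b) control: |A| = 5, |A ∩ B| = 2; needs |A ∩ B| ≤ |A ∖ B| — true.
(c) high-dose: |A| = 5, |A ∩ B| = 3; needs |A ∩ B| = 3 — true.
(d) crossover: |A| = 5, |A ∩ B| = 1; needs |A ∩ B| / |A| ≥ 1/3 — false.
(e) low-dose: |A| = 5, |A ∩ B| = 3; needs |A ∩ B| / |A| ≤ 3/4 — true.

4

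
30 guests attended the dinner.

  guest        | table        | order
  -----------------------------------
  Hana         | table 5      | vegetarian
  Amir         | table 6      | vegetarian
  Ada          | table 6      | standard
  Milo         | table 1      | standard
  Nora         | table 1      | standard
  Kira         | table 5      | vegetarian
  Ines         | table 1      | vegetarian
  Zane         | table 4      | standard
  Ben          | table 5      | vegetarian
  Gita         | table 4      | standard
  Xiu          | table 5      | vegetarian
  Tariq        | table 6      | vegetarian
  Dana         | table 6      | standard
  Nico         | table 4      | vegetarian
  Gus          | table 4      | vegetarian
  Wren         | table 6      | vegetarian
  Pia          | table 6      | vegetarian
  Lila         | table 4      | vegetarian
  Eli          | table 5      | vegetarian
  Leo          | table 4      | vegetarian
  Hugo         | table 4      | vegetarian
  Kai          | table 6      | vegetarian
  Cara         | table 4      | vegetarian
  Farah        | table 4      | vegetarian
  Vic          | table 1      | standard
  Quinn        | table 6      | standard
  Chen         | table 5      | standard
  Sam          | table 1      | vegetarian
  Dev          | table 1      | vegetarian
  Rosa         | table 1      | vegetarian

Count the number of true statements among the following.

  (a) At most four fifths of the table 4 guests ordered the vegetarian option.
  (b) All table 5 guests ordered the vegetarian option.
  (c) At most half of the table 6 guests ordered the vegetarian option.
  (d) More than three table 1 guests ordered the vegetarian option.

2

(a) table 4: |A| = 9, |A ∩ B| = 7; needs |A ∩ B| / |A| ≤ 4/5 — true.
(b) table 5: |A| = 6, |A ∩ B| = 5; needs A ⊆ B, i.e. every element of A is in B (|A ∖ B| = 0) — false.
(c) table 6: |A| = 8, |A ∩ B| = 5; needs |A ∩ B| ≤ |A ∖ B| — false.
(d) table 1: |A| = 7, |A ∩ B| = 4; needs |A ∩ B| > 3 — true.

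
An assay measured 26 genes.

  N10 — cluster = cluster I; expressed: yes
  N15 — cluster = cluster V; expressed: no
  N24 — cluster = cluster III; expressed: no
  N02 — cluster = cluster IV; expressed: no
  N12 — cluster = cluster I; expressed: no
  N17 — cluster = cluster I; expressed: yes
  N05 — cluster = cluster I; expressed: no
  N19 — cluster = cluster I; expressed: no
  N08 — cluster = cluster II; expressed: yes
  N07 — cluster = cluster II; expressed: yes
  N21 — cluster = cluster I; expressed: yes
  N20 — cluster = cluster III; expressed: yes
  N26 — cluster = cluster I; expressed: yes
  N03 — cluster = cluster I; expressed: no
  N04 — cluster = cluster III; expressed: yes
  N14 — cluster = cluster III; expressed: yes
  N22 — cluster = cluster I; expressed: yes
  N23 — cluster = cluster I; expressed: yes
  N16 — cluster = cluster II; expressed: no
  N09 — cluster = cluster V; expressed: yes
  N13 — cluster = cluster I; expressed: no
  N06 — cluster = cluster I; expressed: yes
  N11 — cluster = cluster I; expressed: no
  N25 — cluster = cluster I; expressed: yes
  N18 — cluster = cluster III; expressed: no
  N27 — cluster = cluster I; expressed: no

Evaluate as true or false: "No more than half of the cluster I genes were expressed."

'No more than half of the cluster I genes were expressed' holds iff |A ∩ B| ≤ |A ∖ B|.
|A| = 15, |A ∩ B| = 8, |A ∖ B| = 7.
8 > 7, so the statement is false.

False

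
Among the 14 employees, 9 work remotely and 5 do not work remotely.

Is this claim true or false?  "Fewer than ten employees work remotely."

True

'Fewer than ten employees work remotely' holds iff |A ∩ B| < 10.
|A| = 14, |A ∩ B| = 9, |A ∖ B| = 5.
|A ∩ B| = 9, so the statement is true.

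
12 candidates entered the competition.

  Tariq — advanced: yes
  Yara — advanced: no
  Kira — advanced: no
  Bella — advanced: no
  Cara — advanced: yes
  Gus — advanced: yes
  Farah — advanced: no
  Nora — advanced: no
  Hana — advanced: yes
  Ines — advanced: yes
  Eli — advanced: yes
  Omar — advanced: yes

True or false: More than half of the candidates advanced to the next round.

Truth condition: |A ∩ B| > |A ∖ B|.
A (the restrictor) = {Tariq, Yara, Kira, Bella, Cara, Gus, Farah, Nora, Hana, Ines, Eli, Omar}, |A| = 12.
A ∩ B = {Tariq, Cara, Gus, Hana, Ines, Eli, Omar}, so |A ∩ B| = 7.
A ∖ B = {Yara, Kira, Bella, Farah, Nora}, so |A ∖ B| = 5.
7 > 5, so the statement is true.

True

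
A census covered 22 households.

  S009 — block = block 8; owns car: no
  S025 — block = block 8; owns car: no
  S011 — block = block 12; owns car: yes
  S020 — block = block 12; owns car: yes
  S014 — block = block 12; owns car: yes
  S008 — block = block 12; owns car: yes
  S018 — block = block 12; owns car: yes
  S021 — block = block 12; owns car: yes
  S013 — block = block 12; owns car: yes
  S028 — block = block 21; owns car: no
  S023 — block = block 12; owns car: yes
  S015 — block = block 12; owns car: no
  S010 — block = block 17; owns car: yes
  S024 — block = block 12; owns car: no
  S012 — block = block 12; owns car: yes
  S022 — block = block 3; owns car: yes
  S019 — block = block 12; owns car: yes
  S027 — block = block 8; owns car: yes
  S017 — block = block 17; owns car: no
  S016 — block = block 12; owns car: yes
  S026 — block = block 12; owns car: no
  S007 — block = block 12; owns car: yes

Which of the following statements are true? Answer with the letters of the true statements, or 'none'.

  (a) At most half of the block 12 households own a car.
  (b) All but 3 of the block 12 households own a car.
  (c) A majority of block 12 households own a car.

|A| = 15, |A ∩ B| = 12, |A ∖ B| = 3.
(a) |A ∩ B| ≤ |A ∖ B|: fails.
(b) |A ∖ B| = 3: holds.
(c) |A ∩ B| > |A ∖ B|: holds.

(b), (c)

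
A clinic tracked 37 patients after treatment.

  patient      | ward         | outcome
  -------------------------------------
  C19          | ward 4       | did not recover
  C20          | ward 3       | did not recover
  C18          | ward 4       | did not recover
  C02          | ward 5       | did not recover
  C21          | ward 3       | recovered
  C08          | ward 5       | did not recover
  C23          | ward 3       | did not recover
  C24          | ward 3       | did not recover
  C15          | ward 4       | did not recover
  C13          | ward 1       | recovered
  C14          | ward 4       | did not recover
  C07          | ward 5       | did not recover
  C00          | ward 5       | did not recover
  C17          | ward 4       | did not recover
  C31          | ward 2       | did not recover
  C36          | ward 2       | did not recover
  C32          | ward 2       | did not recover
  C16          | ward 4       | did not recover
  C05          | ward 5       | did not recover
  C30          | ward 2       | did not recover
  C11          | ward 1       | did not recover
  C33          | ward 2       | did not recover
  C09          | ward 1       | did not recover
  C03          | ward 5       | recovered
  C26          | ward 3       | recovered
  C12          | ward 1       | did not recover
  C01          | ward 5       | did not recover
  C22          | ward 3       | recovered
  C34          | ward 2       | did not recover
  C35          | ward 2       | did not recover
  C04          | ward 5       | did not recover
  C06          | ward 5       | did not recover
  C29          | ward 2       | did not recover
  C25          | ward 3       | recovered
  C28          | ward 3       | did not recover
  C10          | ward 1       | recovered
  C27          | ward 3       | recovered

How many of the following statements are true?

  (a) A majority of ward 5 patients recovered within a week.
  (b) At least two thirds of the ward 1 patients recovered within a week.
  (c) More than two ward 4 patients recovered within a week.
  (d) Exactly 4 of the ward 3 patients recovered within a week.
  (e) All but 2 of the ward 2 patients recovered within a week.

(a) ward 5: |A| = 9, |A ∩ B| = 1; needs |A ∩ B| > |A ∖ B| — false.
(b) ward 1: |A| = 5, |A ∩ B| = 2; needs |A ∩ B| / |A| ≥ 2/3 — false.
(c) ward 4: |A| = 6, |A ∩ B| = 0; needs |A ∩ B| > 2 — false.
(d) ward 3: |A| = 9, |A ∩ B| = 5; needs |A ∩ B| = 4 — false.
(e) ward 2: |A| = 8, |A ∩ B| = 0; needs |A ∖ B| = 2 — false.

0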